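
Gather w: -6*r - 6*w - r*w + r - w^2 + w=-5*r - w^2 + w*(-r - 5)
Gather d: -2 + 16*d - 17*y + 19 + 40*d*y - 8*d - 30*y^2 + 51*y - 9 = d*(40*y + 8) - 30*y^2 + 34*y + 8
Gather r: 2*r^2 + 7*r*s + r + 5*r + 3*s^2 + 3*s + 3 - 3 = 2*r^2 + r*(7*s + 6) + 3*s^2 + 3*s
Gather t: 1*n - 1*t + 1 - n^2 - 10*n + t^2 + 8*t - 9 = -n^2 - 9*n + t^2 + 7*t - 8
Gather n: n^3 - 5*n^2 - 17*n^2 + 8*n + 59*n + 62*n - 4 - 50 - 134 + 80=n^3 - 22*n^2 + 129*n - 108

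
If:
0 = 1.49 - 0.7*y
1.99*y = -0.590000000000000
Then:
No Solution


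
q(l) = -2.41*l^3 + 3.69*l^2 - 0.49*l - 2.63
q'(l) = -7.23*l^2 + 7.38*l - 0.49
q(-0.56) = -0.78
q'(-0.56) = -6.89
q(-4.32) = 262.65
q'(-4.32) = -167.30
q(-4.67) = 325.59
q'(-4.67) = -192.63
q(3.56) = -66.34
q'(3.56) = -65.85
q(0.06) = -2.65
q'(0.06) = -0.07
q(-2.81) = 81.36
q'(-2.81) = -78.32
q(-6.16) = 703.73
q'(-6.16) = -320.30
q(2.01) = -8.28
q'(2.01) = -14.87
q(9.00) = -1465.04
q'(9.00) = -519.70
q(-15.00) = 8968.72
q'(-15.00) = -1737.94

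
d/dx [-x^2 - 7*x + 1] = -2*x - 7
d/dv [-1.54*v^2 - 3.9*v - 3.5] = -3.08*v - 3.9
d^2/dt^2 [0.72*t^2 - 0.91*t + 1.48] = 1.44000000000000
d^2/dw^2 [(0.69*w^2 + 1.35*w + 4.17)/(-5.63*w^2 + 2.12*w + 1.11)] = (-102.052758*w^3 - 818.92854*w^2 + 248.009382*w - 84.949116)/(178.453547*w^6 - 201.592284*w^5 - 29.640261*w^4 + 69.962968*w^3 + 5.843817*w^2 - 7.836156*w - 1.367631)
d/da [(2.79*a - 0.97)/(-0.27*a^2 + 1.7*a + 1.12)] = (0.7533*a^2 - 0.5238*a + 4.7738)/(0.0729*a^4 - 0.918*a^3 + 2.2852*a^2 + 3.808*a + 1.2544)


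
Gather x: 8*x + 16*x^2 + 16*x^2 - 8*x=32*x^2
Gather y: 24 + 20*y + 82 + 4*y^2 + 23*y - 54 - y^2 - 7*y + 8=3*y^2 + 36*y + 60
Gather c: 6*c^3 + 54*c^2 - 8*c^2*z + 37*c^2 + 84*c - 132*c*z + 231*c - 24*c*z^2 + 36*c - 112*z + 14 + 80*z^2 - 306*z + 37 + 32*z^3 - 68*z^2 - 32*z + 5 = 6*c^3 + c^2*(91 - 8*z) + c*(-24*z^2 - 132*z + 351) + 32*z^3 + 12*z^2 - 450*z + 56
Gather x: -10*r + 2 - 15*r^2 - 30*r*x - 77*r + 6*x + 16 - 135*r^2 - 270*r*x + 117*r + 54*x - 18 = -150*r^2 + 30*r + x*(60 - 300*r)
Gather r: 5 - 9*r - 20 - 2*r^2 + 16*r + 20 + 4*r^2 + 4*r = 2*r^2 + 11*r + 5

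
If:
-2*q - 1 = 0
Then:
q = -1/2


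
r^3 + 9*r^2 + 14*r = r*(r + 2)*(r + 7)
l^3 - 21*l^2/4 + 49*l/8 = l*(l - 7/2)*(l - 7/4)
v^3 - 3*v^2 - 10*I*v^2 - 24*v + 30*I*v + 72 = (v - 3)*(v - 6*I)*(v - 4*I)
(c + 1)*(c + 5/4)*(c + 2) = c^3 + 17*c^2/4 + 23*c/4 + 5/2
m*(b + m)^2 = b^2*m + 2*b*m^2 + m^3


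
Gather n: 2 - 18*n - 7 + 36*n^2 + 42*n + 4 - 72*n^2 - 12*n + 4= -36*n^2 + 12*n + 3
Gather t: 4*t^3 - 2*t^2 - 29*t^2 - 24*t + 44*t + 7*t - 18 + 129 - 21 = 4*t^3 - 31*t^2 + 27*t + 90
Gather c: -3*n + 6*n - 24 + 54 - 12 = 3*n + 18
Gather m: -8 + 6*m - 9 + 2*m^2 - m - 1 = 2*m^2 + 5*m - 18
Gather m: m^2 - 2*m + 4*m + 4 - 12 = m^2 + 2*m - 8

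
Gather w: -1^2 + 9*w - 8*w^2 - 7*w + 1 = -8*w^2 + 2*w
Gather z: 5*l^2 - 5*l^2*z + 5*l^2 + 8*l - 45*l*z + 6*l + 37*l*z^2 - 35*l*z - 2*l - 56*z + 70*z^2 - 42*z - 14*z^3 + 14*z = 10*l^2 + 12*l - 14*z^3 + z^2*(37*l + 70) + z*(-5*l^2 - 80*l - 84)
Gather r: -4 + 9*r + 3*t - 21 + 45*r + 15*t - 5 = 54*r + 18*t - 30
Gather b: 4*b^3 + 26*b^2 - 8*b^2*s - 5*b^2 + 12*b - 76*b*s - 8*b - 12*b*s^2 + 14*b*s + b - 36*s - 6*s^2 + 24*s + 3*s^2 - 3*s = 4*b^3 + b^2*(21 - 8*s) + b*(-12*s^2 - 62*s + 5) - 3*s^2 - 15*s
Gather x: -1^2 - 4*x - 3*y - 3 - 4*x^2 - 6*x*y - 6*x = -4*x^2 + x*(-6*y - 10) - 3*y - 4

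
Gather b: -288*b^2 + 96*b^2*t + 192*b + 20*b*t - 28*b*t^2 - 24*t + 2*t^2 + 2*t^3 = b^2*(96*t - 288) + b*(-28*t^2 + 20*t + 192) + 2*t^3 + 2*t^2 - 24*t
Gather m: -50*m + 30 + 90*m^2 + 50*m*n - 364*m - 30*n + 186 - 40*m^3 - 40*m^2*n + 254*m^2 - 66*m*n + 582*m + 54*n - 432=-40*m^3 + m^2*(344 - 40*n) + m*(168 - 16*n) + 24*n - 216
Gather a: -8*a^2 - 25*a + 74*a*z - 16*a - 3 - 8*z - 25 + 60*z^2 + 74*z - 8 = -8*a^2 + a*(74*z - 41) + 60*z^2 + 66*z - 36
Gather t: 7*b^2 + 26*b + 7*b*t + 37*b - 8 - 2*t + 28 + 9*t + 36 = 7*b^2 + 63*b + t*(7*b + 7) + 56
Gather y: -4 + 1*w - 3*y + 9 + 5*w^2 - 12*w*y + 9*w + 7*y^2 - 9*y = 5*w^2 + 10*w + 7*y^2 + y*(-12*w - 12) + 5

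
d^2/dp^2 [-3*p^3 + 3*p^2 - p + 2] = 6 - 18*p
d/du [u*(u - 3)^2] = 3*(u - 3)*(u - 1)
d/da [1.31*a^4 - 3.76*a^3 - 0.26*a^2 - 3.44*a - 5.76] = 5.24*a^3 - 11.28*a^2 - 0.52*a - 3.44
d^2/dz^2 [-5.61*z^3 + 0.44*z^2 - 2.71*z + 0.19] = 0.88 - 33.66*z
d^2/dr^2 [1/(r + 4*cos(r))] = 2*(2*r*cos(r) + 8*sin(r)^2 - 8*sin(r) + 9)/(r + 4*cos(r))^3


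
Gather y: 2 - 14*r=2 - 14*r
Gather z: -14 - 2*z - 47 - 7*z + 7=-9*z - 54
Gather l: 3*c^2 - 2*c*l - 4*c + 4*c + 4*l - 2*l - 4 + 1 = 3*c^2 + l*(2 - 2*c) - 3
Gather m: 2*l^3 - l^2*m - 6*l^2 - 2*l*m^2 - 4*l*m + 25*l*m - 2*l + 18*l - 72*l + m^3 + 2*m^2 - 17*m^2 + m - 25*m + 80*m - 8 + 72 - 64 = 2*l^3 - 6*l^2 - 56*l + m^3 + m^2*(-2*l - 15) + m*(-l^2 + 21*l + 56)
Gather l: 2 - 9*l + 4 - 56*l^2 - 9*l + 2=-56*l^2 - 18*l + 8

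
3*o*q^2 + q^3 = q^2*(3*o + q)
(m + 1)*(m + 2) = m^2 + 3*m + 2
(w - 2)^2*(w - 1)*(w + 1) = w^4 - 4*w^3 + 3*w^2 + 4*w - 4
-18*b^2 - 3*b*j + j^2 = (-6*b + j)*(3*b + j)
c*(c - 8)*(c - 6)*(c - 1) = c^4 - 15*c^3 + 62*c^2 - 48*c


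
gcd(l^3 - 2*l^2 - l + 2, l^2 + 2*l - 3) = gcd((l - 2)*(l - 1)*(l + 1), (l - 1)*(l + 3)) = l - 1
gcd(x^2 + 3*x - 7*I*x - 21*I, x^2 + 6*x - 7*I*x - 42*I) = x - 7*I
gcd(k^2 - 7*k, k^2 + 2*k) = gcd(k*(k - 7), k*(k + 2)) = k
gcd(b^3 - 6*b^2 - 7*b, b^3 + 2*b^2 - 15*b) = b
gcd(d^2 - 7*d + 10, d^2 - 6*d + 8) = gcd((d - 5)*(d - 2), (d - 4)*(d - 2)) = d - 2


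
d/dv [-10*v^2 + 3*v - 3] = 3 - 20*v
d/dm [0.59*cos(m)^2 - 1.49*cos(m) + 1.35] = (1.49 - 1.18*cos(m))*sin(m)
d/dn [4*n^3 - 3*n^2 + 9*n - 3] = 12*n^2 - 6*n + 9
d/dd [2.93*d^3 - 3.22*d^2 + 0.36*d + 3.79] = 8.79*d^2 - 6.44*d + 0.36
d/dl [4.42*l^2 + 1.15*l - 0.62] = 8.84*l + 1.15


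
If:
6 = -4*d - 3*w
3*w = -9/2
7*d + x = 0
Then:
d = -3/8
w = -3/2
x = 21/8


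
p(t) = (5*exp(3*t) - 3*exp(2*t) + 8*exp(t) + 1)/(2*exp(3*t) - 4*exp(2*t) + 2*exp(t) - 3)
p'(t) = (-6*exp(3*t) + 8*exp(2*t) - 2*exp(t))*(5*exp(3*t) - 3*exp(2*t) + 8*exp(t) + 1)/(2*exp(3*t) - 4*exp(2*t) + 2*exp(t) - 3)^2 + (15*exp(3*t) - 6*exp(2*t) + 8*exp(t))/(2*exp(3*t) - 4*exp(2*t) + 2*exp(t) - 3)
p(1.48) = 4.10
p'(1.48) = -3.02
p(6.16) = 2.51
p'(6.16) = -0.01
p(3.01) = 2.70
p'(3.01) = -0.22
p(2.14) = 3.07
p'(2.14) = -0.77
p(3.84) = 2.58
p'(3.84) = -0.08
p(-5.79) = -0.34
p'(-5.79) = -0.01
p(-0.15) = -2.98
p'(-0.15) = -3.67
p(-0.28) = -2.57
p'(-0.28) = -2.71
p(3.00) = 2.70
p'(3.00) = -0.22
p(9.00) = 2.50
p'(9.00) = 0.00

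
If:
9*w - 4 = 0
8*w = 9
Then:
No Solution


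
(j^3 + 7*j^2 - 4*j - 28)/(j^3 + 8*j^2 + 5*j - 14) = (j - 2)/(j - 1)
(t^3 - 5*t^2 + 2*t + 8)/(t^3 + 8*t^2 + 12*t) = (t^3 - 5*t^2 + 2*t + 8)/(t*(t^2 + 8*t + 12))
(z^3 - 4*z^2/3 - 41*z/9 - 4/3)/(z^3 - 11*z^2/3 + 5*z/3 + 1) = (z + 4/3)/(z - 1)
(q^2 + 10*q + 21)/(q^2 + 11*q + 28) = (q + 3)/(q + 4)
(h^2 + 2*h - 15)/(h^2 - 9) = (h + 5)/(h + 3)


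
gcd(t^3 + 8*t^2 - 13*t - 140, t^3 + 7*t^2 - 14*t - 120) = t^2 + t - 20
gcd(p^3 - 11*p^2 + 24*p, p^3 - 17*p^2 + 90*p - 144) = p^2 - 11*p + 24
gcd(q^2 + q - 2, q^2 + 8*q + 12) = q + 2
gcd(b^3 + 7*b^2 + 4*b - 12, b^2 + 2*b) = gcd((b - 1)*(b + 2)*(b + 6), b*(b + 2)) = b + 2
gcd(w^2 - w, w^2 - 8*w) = w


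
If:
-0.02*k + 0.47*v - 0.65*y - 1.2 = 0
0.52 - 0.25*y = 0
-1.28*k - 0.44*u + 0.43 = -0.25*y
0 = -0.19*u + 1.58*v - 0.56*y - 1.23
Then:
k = -9.31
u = 29.25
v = 5.03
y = 2.08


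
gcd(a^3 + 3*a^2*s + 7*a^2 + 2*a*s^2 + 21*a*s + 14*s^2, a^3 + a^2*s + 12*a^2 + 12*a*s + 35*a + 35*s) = a^2 + a*s + 7*a + 7*s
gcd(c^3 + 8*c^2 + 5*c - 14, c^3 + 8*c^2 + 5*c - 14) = c^3 + 8*c^2 + 5*c - 14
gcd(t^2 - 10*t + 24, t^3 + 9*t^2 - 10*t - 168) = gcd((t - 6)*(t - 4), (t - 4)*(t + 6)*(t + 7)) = t - 4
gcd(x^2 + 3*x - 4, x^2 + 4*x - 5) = x - 1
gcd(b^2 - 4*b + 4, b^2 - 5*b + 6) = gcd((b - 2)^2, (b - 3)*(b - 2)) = b - 2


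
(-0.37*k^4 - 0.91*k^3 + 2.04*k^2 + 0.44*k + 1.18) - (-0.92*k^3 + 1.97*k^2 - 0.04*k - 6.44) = -0.37*k^4 + 0.01*k^3 + 0.0700000000000001*k^2 + 0.48*k + 7.62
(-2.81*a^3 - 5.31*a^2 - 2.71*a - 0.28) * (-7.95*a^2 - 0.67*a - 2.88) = 22.3395*a^5 + 44.0972*a^4 + 33.195*a^3 + 19.3345*a^2 + 7.9924*a + 0.8064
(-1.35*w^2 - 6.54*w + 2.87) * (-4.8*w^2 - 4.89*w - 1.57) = 6.48*w^4 + 37.9935*w^3 + 20.3241*w^2 - 3.7665*w - 4.5059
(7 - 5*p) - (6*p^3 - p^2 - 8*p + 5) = -6*p^3 + p^2 + 3*p + 2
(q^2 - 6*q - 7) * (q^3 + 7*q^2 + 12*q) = q^5 + q^4 - 37*q^3 - 121*q^2 - 84*q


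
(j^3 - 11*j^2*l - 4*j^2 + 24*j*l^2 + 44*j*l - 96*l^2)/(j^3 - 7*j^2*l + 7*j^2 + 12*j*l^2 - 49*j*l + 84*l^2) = (j^2 - 8*j*l - 4*j + 32*l)/(j^2 - 4*j*l + 7*j - 28*l)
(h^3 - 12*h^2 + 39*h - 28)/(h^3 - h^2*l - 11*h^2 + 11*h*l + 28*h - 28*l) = (h - 1)/(h - l)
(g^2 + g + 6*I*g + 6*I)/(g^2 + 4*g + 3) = (g + 6*I)/(g + 3)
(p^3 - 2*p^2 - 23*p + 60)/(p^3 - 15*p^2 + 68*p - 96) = (p + 5)/(p - 8)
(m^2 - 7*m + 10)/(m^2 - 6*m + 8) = (m - 5)/(m - 4)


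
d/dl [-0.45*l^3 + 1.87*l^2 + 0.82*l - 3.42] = -1.35*l^2 + 3.74*l + 0.82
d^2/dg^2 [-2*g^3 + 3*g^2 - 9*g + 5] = 6 - 12*g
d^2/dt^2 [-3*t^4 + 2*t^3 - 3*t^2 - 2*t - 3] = -36*t^2 + 12*t - 6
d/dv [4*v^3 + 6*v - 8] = 12*v^2 + 6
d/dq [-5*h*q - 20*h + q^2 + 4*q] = -5*h + 2*q + 4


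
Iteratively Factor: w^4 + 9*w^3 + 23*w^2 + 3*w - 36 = (w + 3)*(w^3 + 6*w^2 + 5*w - 12) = (w + 3)*(w + 4)*(w^2 + 2*w - 3) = (w - 1)*(w + 3)*(w + 4)*(w + 3)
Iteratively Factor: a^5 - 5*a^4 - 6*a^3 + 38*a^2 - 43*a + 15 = (a - 1)*(a^4 - 4*a^3 - 10*a^2 + 28*a - 15) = (a - 1)^2*(a^3 - 3*a^2 - 13*a + 15) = (a - 1)^3*(a^2 - 2*a - 15) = (a - 1)^3*(a + 3)*(a - 5)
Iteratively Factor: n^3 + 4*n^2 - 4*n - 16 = (n + 2)*(n^2 + 2*n - 8) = (n + 2)*(n + 4)*(n - 2)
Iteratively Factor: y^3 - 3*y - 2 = (y - 2)*(y^2 + 2*y + 1) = (y - 2)*(y + 1)*(y + 1)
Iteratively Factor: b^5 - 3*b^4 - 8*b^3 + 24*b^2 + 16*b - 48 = (b + 2)*(b^4 - 5*b^3 + 2*b^2 + 20*b - 24) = (b - 3)*(b + 2)*(b^3 - 2*b^2 - 4*b + 8) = (b - 3)*(b + 2)^2*(b^2 - 4*b + 4) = (b - 3)*(b - 2)*(b + 2)^2*(b - 2)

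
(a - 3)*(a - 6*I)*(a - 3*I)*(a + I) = a^4 - 3*a^3 - 8*I*a^3 - 9*a^2 + 24*I*a^2 + 27*a - 18*I*a + 54*I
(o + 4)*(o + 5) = o^2 + 9*o + 20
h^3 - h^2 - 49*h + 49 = (h - 7)*(h - 1)*(h + 7)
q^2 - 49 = (q - 7)*(q + 7)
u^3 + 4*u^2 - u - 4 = (u - 1)*(u + 1)*(u + 4)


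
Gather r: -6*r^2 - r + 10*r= -6*r^2 + 9*r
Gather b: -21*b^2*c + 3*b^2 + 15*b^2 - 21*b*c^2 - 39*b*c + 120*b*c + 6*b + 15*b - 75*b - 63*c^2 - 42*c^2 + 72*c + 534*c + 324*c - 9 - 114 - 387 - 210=b^2*(18 - 21*c) + b*(-21*c^2 + 81*c - 54) - 105*c^2 + 930*c - 720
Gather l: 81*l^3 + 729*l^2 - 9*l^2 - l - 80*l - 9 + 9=81*l^3 + 720*l^2 - 81*l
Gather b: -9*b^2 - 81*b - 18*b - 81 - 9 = -9*b^2 - 99*b - 90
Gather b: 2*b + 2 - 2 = 2*b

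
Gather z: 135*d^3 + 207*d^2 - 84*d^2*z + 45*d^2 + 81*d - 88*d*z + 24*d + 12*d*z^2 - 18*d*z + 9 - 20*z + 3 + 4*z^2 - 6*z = 135*d^3 + 252*d^2 + 105*d + z^2*(12*d + 4) + z*(-84*d^2 - 106*d - 26) + 12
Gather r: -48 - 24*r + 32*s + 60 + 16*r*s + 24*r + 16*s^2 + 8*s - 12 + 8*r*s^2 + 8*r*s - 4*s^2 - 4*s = r*(8*s^2 + 24*s) + 12*s^2 + 36*s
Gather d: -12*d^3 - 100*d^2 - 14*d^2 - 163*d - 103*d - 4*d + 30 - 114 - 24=-12*d^3 - 114*d^2 - 270*d - 108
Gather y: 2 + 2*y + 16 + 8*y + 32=10*y + 50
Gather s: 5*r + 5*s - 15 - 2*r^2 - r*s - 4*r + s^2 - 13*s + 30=-2*r^2 + r + s^2 + s*(-r - 8) + 15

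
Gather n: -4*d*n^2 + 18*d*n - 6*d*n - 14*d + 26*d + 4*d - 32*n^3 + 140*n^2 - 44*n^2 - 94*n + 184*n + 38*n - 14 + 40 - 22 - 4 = 16*d - 32*n^3 + n^2*(96 - 4*d) + n*(12*d + 128)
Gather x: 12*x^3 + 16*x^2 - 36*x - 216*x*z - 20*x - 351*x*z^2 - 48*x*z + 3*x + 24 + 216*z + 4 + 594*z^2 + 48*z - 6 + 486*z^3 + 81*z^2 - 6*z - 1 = 12*x^3 + 16*x^2 + x*(-351*z^2 - 264*z - 53) + 486*z^3 + 675*z^2 + 258*z + 21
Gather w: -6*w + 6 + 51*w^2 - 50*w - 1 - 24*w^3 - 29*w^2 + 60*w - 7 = -24*w^3 + 22*w^2 + 4*w - 2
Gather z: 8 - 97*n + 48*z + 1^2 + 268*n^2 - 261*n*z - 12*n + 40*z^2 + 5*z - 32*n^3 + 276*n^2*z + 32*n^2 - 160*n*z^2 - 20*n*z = -32*n^3 + 300*n^2 - 109*n + z^2*(40 - 160*n) + z*(276*n^2 - 281*n + 53) + 9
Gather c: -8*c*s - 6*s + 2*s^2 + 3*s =-8*c*s + 2*s^2 - 3*s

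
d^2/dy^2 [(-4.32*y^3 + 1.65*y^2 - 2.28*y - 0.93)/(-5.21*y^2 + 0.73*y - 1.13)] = (-2.27373675443232e-13*y^5 + 64.9641900000001*y^3 + 188.36694*y^2 - 68.66343*y - 10.41141)/(141.420761*y^6 - 59.445579*y^5 + 100.347726*y^4 - 26.175391*y^3 + 21.764478*y^2 - 2.796411*y + 1.442897)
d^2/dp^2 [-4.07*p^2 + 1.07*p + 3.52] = -8.14000000000000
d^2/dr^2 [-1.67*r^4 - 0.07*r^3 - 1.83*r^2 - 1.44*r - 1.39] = -20.04*r^2 - 0.42*r - 3.66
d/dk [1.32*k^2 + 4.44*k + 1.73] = 2.64*k + 4.44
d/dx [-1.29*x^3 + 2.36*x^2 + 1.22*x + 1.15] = -3.87*x^2 + 4.72*x + 1.22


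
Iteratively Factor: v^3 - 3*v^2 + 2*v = (v - 2)*(v^2 - v) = (v - 2)*(v - 1)*(v)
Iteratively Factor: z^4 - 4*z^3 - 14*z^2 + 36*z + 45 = (z + 3)*(z^3 - 7*z^2 + 7*z + 15) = (z - 3)*(z + 3)*(z^2 - 4*z - 5) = (z - 3)*(z + 1)*(z + 3)*(z - 5)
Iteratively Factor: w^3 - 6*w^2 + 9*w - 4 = (w - 1)*(w^2 - 5*w + 4) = (w - 4)*(w - 1)*(w - 1)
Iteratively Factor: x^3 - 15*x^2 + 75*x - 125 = (x - 5)*(x^2 - 10*x + 25) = (x - 5)^2*(x - 5)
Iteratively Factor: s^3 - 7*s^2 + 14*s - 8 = (s - 1)*(s^2 - 6*s + 8) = (s - 4)*(s - 1)*(s - 2)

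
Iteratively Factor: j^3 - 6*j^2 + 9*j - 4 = (j - 1)*(j^2 - 5*j + 4) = (j - 4)*(j - 1)*(j - 1)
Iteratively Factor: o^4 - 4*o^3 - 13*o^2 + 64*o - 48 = (o - 1)*(o^3 - 3*o^2 - 16*o + 48) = (o - 1)*(o + 4)*(o^2 - 7*o + 12) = (o - 3)*(o - 1)*(o + 4)*(o - 4)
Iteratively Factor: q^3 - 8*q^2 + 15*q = (q - 5)*(q^2 - 3*q) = (q - 5)*(q - 3)*(q)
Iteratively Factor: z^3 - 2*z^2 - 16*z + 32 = (z + 4)*(z^2 - 6*z + 8) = (z - 2)*(z + 4)*(z - 4)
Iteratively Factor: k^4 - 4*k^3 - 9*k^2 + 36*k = (k + 3)*(k^3 - 7*k^2 + 12*k) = k*(k + 3)*(k^2 - 7*k + 12) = k*(k - 3)*(k + 3)*(k - 4)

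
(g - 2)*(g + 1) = g^2 - g - 2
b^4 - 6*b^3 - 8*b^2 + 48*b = b*(b - 6)*(b - 2*sqrt(2))*(b + 2*sqrt(2))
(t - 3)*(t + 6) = t^2 + 3*t - 18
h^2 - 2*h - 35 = (h - 7)*(h + 5)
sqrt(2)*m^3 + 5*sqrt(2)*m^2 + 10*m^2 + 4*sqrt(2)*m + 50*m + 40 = (m + 4)*(m + 5*sqrt(2))*(sqrt(2)*m + sqrt(2))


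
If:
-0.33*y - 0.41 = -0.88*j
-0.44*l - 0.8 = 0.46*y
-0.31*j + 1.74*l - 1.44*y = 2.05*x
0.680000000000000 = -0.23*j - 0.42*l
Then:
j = 0.49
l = -1.89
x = -1.72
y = 0.07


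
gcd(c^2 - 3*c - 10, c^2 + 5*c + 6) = c + 2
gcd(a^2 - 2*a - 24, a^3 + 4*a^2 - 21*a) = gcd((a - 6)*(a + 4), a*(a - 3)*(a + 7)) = 1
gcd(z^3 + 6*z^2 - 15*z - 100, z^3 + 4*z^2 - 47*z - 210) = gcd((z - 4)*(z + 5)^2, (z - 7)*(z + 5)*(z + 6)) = z + 5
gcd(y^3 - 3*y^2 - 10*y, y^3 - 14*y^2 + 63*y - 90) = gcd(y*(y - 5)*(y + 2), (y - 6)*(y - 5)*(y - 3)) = y - 5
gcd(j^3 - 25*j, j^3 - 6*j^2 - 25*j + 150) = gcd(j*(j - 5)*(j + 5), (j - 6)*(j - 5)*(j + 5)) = j^2 - 25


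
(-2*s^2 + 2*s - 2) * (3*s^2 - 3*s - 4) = -6*s^4 + 12*s^3 - 4*s^2 - 2*s + 8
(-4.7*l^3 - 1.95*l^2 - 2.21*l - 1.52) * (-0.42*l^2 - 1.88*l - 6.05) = 1.974*l^5 + 9.655*l^4 + 33.0292*l^3 + 16.5907*l^2 + 16.2281*l + 9.196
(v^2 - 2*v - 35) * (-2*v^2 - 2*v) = -2*v^4 + 2*v^3 + 74*v^2 + 70*v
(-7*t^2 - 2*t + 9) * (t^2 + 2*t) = -7*t^4 - 16*t^3 + 5*t^2 + 18*t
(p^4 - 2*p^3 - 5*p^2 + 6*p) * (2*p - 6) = 2*p^5 - 10*p^4 + 2*p^3 + 42*p^2 - 36*p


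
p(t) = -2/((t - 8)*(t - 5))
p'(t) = 2/((t - 8)*(t - 5)^2) + 2/((t - 8)^2*(t - 5)) = 2*(2*t - 13)/((t - 8)^2*(t - 5)^2)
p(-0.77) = -0.04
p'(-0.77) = -0.01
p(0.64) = -0.06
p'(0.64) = -0.02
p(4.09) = -0.56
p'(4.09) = -0.76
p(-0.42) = -0.04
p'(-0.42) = -0.01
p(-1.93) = -0.03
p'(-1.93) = -0.01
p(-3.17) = -0.02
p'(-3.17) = -0.00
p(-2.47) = -0.03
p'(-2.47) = -0.01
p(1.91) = -0.11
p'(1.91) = -0.05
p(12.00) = -0.07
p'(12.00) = 0.03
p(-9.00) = -0.00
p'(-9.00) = 0.00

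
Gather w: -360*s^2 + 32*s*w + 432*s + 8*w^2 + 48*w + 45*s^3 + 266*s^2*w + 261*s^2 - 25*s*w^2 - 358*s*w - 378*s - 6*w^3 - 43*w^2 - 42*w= 45*s^3 - 99*s^2 + 54*s - 6*w^3 + w^2*(-25*s - 35) + w*(266*s^2 - 326*s + 6)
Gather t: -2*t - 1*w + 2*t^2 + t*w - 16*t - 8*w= 2*t^2 + t*(w - 18) - 9*w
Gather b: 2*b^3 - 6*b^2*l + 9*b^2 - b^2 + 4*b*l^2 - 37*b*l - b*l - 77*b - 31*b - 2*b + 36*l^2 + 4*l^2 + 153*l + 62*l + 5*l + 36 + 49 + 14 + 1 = 2*b^3 + b^2*(8 - 6*l) + b*(4*l^2 - 38*l - 110) + 40*l^2 + 220*l + 100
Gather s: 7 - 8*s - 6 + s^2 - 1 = s^2 - 8*s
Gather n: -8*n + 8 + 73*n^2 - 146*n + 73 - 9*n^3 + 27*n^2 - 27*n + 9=-9*n^3 + 100*n^2 - 181*n + 90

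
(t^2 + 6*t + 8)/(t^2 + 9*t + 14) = (t + 4)/(t + 7)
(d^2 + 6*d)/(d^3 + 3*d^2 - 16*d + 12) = d/(d^2 - 3*d + 2)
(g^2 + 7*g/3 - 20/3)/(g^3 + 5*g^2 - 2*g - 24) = (g - 5/3)/(g^2 + g - 6)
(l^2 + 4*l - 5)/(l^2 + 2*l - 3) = (l + 5)/(l + 3)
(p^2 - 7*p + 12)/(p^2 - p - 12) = (p - 3)/(p + 3)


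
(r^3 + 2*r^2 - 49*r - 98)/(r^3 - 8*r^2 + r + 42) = (r + 7)/(r - 3)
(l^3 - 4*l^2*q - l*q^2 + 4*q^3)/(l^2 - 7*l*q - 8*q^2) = (-l^2 + 5*l*q - 4*q^2)/(-l + 8*q)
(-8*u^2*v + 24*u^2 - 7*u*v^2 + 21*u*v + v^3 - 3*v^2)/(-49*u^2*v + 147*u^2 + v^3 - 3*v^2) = (8*u^2 + 7*u*v - v^2)/(49*u^2 - v^2)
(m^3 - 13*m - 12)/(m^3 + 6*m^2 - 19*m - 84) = (m + 1)/(m + 7)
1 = 1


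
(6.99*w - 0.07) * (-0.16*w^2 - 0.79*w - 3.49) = -1.1184*w^3 - 5.5109*w^2 - 24.3398*w + 0.2443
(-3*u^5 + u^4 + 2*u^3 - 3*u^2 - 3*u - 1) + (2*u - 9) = -3*u^5 + u^4 + 2*u^3 - 3*u^2 - u - 10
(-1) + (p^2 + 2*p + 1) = p^2 + 2*p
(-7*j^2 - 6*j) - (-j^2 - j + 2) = -6*j^2 - 5*j - 2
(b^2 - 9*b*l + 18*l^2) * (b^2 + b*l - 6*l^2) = b^4 - 8*b^3*l + 3*b^2*l^2 + 72*b*l^3 - 108*l^4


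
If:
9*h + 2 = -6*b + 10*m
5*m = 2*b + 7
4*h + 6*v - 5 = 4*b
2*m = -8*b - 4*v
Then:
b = -87/407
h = 562/407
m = 535/407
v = -17/74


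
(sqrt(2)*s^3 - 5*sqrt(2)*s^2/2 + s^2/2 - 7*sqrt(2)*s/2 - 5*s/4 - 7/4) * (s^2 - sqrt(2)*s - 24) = sqrt(2)*s^5 - 5*sqrt(2)*s^4/2 - 3*s^4/2 - 28*sqrt(2)*s^3 + 15*s^3/4 - 27*s^2/4 + 245*sqrt(2)*s^2/4 + 30*s + 343*sqrt(2)*s/4 + 42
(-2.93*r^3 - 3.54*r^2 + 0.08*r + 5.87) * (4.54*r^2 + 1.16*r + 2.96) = -13.3022*r^5 - 19.4704*r^4 - 12.416*r^3 + 16.2642*r^2 + 7.046*r + 17.3752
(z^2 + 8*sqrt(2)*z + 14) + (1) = z^2 + 8*sqrt(2)*z + 15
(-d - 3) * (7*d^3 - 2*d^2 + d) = -7*d^4 - 19*d^3 + 5*d^2 - 3*d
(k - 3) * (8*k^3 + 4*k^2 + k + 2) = 8*k^4 - 20*k^3 - 11*k^2 - k - 6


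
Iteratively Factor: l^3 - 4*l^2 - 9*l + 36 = (l - 3)*(l^2 - l - 12) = (l - 4)*(l - 3)*(l + 3)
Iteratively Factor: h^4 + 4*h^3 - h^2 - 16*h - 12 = (h + 3)*(h^3 + h^2 - 4*h - 4) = (h - 2)*(h + 3)*(h^2 + 3*h + 2) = (h - 2)*(h + 2)*(h + 3)*(h + 1)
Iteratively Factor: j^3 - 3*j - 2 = (j - 2)*(j^2 + 2*j + 1) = (j - 2)*(j + 1)*(j + 1)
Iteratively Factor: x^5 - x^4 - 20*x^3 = (x)*(x^4 - x^3 - 20*x^2) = x^2*(x^3 - x^2 - 20*x) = x^3*(x^2 - x - 20) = x^3*(x + 4)*(x - 5)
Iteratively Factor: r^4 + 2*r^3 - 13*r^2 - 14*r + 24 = (r + 4)*(r^3 - 2*r^2 - 5*r + 6) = (r - 1)*(r + 4)*(r^2 - r - 6) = (r - 3)*(r - 1)*(r + 4)*(r + 2)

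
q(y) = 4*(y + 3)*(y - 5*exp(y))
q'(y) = 4*y + 4*(1 - 5*exp(y))*(y + 3) - 20*exp(y)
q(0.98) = -196.49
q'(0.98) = -245.54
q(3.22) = -3033.38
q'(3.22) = -3576.30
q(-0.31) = -42.80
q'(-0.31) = -44.61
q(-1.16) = -20.07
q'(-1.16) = -15.09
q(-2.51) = -5.72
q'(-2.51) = -10.50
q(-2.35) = -7.35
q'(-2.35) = -9.95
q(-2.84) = -2.00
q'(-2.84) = -12.08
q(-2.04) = -10.33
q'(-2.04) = -9.42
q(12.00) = -48825717.43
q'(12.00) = -52081425.25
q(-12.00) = 432.00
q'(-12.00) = -84.00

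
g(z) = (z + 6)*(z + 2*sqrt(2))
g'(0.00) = 8.83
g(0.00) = 16.97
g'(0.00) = 8.83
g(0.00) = 16.97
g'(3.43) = 15.69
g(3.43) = 59.02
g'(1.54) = 11.91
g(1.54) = 32.94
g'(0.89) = 10.61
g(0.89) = 25.62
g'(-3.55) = 1.73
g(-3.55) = -1.77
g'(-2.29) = 4.25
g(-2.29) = 2.00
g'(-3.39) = 2.05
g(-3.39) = -1.47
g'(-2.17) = 4.49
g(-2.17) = 2.52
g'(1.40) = 11.63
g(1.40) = 31.29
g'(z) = 2*z + 2*sqrt(2) + 6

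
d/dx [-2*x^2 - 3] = -4*x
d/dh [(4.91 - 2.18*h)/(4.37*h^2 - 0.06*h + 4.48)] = (9.5266*h^2 - 42.9134*h - 9.4718)/(19.0969*h^4 - 0.5244*h^3 + 39.1588*h^2 - 0.5376*h + 20.0704)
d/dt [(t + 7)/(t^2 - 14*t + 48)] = (t^2 - 14*t - 2*(t - 7)*(t + 7) + 48)/(t^2 - 14*t + 48)^2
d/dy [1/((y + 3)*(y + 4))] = (-2*y - 7)/(y^4 + 14*y^3 + 73*y^2 + 168*y + 144)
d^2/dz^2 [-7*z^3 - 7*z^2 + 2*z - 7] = -42*z - 14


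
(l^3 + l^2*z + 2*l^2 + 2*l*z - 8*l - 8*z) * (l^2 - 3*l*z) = l^5 - 2*l^4*z + 2*l^4 - 3*l^3*z^2 - 4*l^3*z - 8*l^3 - 6*l^2*z^2 + 16*l^2*z + 24*l*z^2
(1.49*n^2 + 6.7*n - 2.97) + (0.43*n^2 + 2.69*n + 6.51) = 1.92*n^2 + 9.39*n + 3.54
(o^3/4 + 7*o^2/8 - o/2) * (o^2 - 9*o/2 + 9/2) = o^5/4 - o^4/4 - 53*o^3/16 + 99*o^2/16 - 9*o/4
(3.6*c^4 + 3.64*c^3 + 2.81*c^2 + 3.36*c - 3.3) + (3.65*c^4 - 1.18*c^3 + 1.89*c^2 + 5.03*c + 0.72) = 7.25*c^4 + 2.46*c^3 + 4.7*c^2 + 8.39*c - 2.58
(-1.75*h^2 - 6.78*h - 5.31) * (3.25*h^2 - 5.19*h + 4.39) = -5.6875*h^4 - 12.9525*h^3 + 10.2482*h^2 - 2.2053*h - 23.3109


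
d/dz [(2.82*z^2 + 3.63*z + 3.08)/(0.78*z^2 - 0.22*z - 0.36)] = (-3.4518*z^2 - 6.8352*z - 0.6292)/(0.6084*z^4 - 0.3432*z^3 - 0.5132*z^2 + 0.1584*z + 0.1296)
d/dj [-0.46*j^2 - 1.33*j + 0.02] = -0.92*j - 1.33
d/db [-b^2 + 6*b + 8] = 6 - 2*b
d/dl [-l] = -1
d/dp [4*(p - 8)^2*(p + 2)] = 4*(p - 8)*(3*p - 4)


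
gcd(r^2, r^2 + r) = r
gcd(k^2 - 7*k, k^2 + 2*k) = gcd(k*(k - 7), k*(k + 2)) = k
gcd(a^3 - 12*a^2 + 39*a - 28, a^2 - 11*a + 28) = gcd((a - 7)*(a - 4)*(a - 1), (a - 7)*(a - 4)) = a^2 - 11*a + 28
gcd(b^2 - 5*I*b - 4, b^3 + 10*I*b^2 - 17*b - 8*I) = 1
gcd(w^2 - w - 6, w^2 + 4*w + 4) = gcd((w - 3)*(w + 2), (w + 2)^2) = w + 2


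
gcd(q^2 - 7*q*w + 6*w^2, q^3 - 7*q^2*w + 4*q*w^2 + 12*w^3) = q - 6*w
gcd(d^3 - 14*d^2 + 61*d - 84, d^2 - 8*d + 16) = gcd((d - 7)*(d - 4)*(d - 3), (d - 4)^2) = d - 4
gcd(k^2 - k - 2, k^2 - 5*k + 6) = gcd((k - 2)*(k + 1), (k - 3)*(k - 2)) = k - 2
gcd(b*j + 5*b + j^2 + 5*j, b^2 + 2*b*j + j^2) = b + j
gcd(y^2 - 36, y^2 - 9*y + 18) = y - 6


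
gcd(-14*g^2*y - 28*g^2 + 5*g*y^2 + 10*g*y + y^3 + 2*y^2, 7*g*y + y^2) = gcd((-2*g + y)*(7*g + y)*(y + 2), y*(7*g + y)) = 7*g + y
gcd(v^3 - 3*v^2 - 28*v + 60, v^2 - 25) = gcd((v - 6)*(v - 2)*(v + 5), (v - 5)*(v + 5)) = v + 5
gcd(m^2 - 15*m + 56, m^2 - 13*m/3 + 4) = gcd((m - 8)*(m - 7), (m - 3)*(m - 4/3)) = 1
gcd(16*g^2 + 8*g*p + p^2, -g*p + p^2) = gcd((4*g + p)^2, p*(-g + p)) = 1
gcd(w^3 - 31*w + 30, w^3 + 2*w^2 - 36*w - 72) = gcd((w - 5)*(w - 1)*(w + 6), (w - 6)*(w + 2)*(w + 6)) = w + 6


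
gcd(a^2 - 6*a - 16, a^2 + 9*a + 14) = a + 2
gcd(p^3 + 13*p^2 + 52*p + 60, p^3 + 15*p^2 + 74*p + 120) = p^2 + 11*p + 30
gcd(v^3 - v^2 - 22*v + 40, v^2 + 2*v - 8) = v - 2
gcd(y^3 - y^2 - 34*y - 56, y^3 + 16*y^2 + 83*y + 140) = y + 4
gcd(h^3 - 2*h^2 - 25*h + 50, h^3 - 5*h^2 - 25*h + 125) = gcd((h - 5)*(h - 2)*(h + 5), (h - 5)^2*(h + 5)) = h^2 - 25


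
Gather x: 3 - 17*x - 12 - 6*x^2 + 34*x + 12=-6*x^2 + 17*x + 3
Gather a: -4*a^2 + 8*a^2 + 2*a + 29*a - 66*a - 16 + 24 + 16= 4*a^2 - 35*a + 24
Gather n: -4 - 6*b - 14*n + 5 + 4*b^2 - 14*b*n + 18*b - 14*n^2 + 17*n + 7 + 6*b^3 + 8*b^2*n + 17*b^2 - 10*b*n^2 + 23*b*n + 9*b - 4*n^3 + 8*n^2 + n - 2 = 6*b^3 + 21*b^2 + 21*b - 4*n^3 + n^2*(-10*b - 6) + n*(8*b^2 + 9*b + 4) + 6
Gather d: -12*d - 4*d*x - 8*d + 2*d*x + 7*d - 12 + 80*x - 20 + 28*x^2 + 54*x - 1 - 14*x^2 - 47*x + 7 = d*(-2*x - 13) + 14*x^2 + 87*x - 26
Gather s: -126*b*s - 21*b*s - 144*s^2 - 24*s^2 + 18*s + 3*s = -168*s^2 + s*(21 - 147*b)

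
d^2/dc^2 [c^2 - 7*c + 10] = 2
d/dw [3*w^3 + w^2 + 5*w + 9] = 9*w^2 + 2*w + 5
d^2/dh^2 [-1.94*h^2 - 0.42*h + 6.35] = -3.88000000000000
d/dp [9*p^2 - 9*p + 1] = 18*p - 9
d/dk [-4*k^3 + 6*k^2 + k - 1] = -12*k^2 + 12*k + 1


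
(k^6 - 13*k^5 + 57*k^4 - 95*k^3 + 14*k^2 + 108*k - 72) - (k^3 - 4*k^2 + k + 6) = k^6 - 13*k^5 + 57*k^4 - 96*k^3 + 18*k^2 + 107*k - 78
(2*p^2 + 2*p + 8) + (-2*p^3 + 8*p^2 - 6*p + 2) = -2*p^3 + 10*p^2 - 4*p + 10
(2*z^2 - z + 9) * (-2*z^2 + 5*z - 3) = -4*z^4 + 12*z^3 - 29*z^2 + 48*z - 27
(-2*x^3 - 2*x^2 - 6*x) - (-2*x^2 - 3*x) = -2*x^3 - 3*x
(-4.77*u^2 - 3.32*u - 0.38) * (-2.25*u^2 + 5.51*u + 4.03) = 10.7325*u^4 - 18.8127*u^3 - 36.6613*u^2 - 15.4734*u - 1.5314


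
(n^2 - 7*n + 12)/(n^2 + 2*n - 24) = (n - 3)/(n + 6)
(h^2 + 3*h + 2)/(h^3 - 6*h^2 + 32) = (h + 1)/(h^2 - 8*h + 16)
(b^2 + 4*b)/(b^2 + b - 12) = b/(b - 3)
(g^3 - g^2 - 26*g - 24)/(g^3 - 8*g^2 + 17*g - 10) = (g^3 - g^2 - 26*g - 24)/(g^3 - 8*g^2 + 17*g - 10)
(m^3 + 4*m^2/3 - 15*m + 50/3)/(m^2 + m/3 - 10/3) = (m^2 + 3*m - 10)/(m + 2)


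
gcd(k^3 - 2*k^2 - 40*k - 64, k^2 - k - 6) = k + 2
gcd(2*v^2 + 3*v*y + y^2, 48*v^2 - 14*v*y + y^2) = 1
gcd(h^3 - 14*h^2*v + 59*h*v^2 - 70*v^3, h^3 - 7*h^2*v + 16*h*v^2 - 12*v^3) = -h + 2*v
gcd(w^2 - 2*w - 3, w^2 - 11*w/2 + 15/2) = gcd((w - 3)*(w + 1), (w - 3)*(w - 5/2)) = w - 3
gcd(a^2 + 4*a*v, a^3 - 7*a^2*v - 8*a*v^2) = a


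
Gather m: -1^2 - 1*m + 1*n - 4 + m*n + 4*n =m*(n - 1) + 5*n - 5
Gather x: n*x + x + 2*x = x*(n + 3)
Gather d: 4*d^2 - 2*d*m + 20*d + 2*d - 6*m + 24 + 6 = 4*d^2 + d*(22 - 2*m) - 6*m + 30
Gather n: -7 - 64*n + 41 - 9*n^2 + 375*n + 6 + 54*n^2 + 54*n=45*n^2 + 365*n + 40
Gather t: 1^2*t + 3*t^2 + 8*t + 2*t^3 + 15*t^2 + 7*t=2*t^3 + 18*t^2 + 16*t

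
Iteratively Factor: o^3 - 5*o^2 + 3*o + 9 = (o - 3)*(o^2 - 2*o - 3) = (o - 3)^2*(o + 1)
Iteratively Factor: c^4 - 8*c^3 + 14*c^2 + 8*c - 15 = (c - 1)*(c^3 - 7*c^2 + 7*c + 15) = (c - 3)*(c - 1)*(c^2 - 4*c - 5) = (c - 5)*(c - 3)*(c - 1)*(c + 1)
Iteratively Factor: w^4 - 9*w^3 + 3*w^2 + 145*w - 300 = (w - 5)*(w^3 - 4*w^2 - 17*w + 60) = (w - 5)^2*(w^2 + w - 12) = (w - 5)^2*(w + 4)*(w - 3)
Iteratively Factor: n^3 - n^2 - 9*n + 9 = (n - 1)*(n^2 - 9) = (n - 3)*(n - 1)*(n + 3)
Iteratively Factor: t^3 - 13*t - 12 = (t - 4)*(t^2 + 4*t + 3) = (t - 4)*(t + 3)*(t + 1)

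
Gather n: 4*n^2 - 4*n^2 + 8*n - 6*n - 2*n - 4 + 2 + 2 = 0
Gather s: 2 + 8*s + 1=8*s + 3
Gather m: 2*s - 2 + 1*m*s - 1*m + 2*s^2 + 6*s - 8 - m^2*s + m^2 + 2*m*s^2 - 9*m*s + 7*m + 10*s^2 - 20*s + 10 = m^2*(1 - s) + m*(2*s^2 - 8*s + 6) + 12*s^2 - 12*s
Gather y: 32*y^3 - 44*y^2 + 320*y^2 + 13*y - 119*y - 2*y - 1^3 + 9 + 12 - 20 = 32*y^3 + 276*y^2 - 108*y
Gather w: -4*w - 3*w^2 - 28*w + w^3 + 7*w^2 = w^3 + 4*w^2 - 32*w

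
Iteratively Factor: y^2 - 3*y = (y)*(y - 3)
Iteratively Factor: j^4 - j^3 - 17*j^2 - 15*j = (j + 3)*(j^3 - 4*j^2 - 5*j) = j*(j + 3)*(j^2 - 4*j - 5) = j*(j + 1)*(j + 3)*(j - 5)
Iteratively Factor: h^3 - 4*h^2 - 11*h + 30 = (h - 5)*(h^2 + h - 6) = (h - 5)*(h + 3)*(h - 2)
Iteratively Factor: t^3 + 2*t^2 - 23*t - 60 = (t + 3)*(t^2 - t - 20) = (t - 5)*(t + 3)*(t + 4)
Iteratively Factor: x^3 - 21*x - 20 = (x + 4)*(x^2 - 4*x - 5) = (x - 5)*(x + 4)*(x + 1)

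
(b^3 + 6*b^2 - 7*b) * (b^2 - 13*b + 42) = b^5 - 7*b^4 - 43*b^3 + 343*b^2 - 294*b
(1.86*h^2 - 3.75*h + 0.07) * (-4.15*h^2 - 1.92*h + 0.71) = -7.719*h^4 + 11.9913*h^3 + 8.2301*h^2 - 2.7969*h + 0.0497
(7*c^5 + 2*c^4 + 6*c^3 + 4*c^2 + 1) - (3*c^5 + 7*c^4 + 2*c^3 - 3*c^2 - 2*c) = 4*c^5 - 5*c^4 + 4*c^3 + 7*c^2 + 2*c + 1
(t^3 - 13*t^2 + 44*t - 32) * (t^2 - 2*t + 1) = t^5 - 15*t^4 + 71*t^3 - 133*t^2 + 108*t - 32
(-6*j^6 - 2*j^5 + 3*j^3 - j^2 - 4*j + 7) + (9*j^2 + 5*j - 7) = -6*j^6 - 2*j^5 + 3*j^3 + 8*j^2 + j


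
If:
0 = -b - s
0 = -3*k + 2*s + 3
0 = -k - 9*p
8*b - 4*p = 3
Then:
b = 69/208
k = 81/104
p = -9/104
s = -69/208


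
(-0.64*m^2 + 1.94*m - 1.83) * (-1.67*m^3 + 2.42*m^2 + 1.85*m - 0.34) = 1.0688*m^5 - 4.7886*m^4 + 6.5669*m^3 - 0.622*m^2 - 4.0451*m + 0.6222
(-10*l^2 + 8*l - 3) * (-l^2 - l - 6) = 10*l^4 + 2*l^3 + 55*l^2 - 45*l + 18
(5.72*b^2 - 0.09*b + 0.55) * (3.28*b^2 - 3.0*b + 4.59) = 18.7616*b^4 - 17.4552*b^3 + 28.3288*b^2 - 2.0631*b + 2.5245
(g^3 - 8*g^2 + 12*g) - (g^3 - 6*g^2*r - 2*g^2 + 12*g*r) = 6*g^2*r - 6*g^2 - 12*g*r + 12*g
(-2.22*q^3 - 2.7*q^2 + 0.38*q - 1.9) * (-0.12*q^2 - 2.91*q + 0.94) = 0.2664*q^5 + 6.7842*q^4 + 5.7246*q^3 - 3.4158*q^2 + 5.8862*q - 1.786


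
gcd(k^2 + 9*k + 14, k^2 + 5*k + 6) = k + 2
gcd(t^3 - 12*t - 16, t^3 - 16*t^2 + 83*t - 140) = t - 4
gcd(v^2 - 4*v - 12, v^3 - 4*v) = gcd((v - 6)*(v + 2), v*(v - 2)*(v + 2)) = v + 2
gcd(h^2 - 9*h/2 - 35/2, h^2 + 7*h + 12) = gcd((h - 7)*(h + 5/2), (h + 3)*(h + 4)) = 1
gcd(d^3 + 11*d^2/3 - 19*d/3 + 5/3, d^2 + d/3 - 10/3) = 1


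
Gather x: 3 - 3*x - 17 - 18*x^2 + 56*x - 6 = -18*x^2 + 53*x - 20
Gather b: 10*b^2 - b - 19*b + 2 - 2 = 10*b^2 - 20*b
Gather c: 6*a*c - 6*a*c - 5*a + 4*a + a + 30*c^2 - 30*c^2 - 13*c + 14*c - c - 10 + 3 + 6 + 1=0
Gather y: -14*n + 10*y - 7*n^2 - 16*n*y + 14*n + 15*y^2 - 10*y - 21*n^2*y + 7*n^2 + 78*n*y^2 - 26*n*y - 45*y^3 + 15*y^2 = -45*y^3 + y^2*(78*n + 30) + y*(-21*n^2 - 42*n)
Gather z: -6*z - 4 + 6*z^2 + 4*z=6*z^2 - 2*z - 4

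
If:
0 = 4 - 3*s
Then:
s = 4/3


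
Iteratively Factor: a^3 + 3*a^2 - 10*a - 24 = (a + 4)*(a^2 - a - 6) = (a - 3)*(a + 4)*(a + 2)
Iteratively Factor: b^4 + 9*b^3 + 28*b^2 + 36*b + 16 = (b + 1)*(b^3 + 8*b^2 + 20*b + 16) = (b + 1)*(b + 2)*(b^2 + 6*b + 8) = (b + 1)*(b + 2)*(b + 4)*(b + 2)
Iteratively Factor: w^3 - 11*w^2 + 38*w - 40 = (w - 2)*(w^2 - 9*w + 20) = (w - 4)*(w - 2)*(w - 5)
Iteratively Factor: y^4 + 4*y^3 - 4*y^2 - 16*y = (y)*(y^3 + 4*y^2 - 4*y - 16) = y*(y + 2)*(y^2 + 2*y - 8) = y*(y - 2)*(y + 2)*(y + 4)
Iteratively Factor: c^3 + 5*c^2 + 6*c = (c + 3)*(c^2 + 2*c) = c*(c + 3)*(c + 2)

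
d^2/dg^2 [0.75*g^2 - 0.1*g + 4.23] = 1.50000000000000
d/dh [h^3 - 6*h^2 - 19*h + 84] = 3*h^2 - 12*h - 19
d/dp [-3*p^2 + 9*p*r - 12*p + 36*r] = -6*p + 9*r - 12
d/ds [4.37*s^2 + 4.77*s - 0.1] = 8.74*s + 4.77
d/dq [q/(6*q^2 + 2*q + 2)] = (3*q^2 - q*(6*q + 1) + q + 1)/(2*(3*q^2 + q + 1)^2)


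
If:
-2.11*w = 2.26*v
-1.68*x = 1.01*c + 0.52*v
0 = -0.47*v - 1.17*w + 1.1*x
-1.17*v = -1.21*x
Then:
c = 0.00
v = 0.00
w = 0.00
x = 0.00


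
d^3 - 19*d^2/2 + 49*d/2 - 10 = (d - 5)*(d - 4)*(d - 1/2)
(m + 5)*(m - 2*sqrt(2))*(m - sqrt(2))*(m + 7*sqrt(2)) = m^4 + 5*m^3 + 4*sqrt(2)*m^3 - 38*m^2 + 20*sqrt(2)*m^2 - 190*m + 28*sqrt(2)*m + 140*sqrt(2)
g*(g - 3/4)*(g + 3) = g^3 + 9*g^2/4 - 9*g/4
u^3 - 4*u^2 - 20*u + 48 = (u - 6)*(u - 2)*(u + 4)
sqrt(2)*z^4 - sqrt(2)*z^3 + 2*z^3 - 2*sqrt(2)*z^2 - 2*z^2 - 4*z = z*(z - 2)*(z + sqrt(2))*(sqrt(2)*z + sqrt(2))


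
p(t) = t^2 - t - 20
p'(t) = 2*t - 1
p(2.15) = -17.53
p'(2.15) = 3.30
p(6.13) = 11.45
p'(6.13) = 11.26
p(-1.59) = -15.88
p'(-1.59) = -4.18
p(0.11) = -20.10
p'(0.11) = -0.78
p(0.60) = -20.24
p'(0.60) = 0.20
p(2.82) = -14.87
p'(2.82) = 4.64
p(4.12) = -7.15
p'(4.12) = 7.24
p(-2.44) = -11.61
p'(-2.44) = -5.88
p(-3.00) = -8.00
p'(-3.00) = -7.00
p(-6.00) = 22.00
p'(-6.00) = -13.00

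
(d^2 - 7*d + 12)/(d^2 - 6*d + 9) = (d - 4)/(d - 3)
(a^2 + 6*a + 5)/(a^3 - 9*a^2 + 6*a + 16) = (a + 5)/(a^2 - 10*a + 16)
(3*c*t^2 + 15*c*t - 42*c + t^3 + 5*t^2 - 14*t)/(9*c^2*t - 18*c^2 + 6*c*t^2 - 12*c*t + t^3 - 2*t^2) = (t + 7)/(3*c + t)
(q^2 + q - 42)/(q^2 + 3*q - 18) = (q^2 + q - 42)/(q^2 + 3*q - 18)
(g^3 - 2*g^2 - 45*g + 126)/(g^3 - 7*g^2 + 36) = (g + 7)/(g + 2)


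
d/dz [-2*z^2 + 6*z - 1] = 6 - 4*z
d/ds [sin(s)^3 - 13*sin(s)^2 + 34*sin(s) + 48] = (3*sin(s)^2 - 26*sin(s) + 34)*cos(s)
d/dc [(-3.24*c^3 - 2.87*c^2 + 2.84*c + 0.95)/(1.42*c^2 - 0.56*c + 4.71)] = (-4.6008*c^4 + 3.6288*c^3 - 48.2068*c^2 - 29.7334*c + 13.9084)/(2.0164*c^4 - 1.5904*c^3 + 13.69*c^2 - 5.2752*c + 22.1841)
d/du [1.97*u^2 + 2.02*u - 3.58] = 3.94*u + 2.02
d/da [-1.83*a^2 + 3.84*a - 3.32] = 3.84 - 3.66*a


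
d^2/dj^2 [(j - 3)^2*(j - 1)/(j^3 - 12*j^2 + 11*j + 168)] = 2*(5*j^6 + 12*j^5 - 1371*j^4 + 12304*j^3 - 56097*j^2 + 183492*j - 244521)/(j^9 - 36*j^8 + 465*j^7 - 2016*j^6 - 6981*j^5 + 79308*j^4 - 47053*j^3 - 955080*j^2 + 931392*j + 4741632)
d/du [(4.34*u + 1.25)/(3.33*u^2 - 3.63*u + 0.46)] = (-14.4522*u^2 - 8.325*u + 6.5339)/(11.0889*u^4 - 24.1758*u^3 + 16.2405*u^2 - 3.3396*u + 0.2116)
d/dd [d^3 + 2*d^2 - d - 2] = 3*d^2 + 4*d - 1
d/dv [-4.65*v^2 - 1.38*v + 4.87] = -9.3*v - 1.38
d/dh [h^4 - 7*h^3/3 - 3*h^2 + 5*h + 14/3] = 4*h^3 - 7*h^2 - 6*h + 5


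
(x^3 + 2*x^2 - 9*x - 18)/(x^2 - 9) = x + 2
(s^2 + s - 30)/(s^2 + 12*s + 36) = (s - 5)/(s + 6)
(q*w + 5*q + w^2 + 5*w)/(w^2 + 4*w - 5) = (q + w)/(w - 1)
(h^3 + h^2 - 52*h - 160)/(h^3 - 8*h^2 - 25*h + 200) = (h + 4)/(h - 5)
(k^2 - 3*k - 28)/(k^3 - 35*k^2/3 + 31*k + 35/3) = 3*(k + 4)/(3*k^2 - 14*k - 5)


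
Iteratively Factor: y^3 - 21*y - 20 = (y + 4)*(y^2 - 4*y - 5) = (y - 5)*(y + 4)*(y + 1)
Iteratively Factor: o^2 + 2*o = (o + 2)*(o)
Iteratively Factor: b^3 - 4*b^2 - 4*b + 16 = (b - 2)*(b^2 - 2*b - 8) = (b - 4)*(b - 2)*(b + 2)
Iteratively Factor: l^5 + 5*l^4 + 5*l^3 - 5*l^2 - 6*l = (l + 2)*(l^4 + 3*l^3 - l^2 - 3*l) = (l - 1)*(l + 2)*(l^3 + 4*l^2 + 3*l) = l*(l - 1)*(l + 2)*(l^2 + 4*l + 3) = l*(l - 1)*(l + 1)*(l + 2)*(l + 3)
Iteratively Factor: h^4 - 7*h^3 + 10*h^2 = (h - 2)*(h^3 - 5*h^2) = (h - 5)*(h - 2)*(h^2) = h*(h - 5)*(h - 2)*(h)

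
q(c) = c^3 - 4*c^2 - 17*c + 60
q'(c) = 3*c^2 - 8*c - 17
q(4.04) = -8.03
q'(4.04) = -0.36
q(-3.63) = 21.17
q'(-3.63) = 51.57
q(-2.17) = 67.84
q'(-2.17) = 14.49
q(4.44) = -6.81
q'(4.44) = 6.62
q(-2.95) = 49.67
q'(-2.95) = 32.71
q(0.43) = 52.03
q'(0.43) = -19.89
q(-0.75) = 70.08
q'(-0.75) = -9.31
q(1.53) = 28.21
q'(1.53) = -22.22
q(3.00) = 0.00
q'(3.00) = -14.00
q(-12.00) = -2040.00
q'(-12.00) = 511.00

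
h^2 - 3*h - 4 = (h - 4)*(h + 1)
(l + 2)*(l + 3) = l^2 + 5*l + 6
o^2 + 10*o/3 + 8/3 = (o + 4/3)*(o + 2)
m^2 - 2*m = m*(m - 2)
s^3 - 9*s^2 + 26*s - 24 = (s - 4)*(s - 3)*(s - 2)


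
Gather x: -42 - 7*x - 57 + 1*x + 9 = -6*x - 90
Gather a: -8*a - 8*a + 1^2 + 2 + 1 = 4 - 16*a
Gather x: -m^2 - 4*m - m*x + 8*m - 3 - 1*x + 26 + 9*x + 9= -m^2 + 4*m + x*(8 - m) + 32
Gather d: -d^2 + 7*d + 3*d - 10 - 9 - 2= -d^2 + 10*d - 21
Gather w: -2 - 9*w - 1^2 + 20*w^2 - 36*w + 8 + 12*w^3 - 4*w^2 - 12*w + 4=12*w^3 + 16*w^2 - 57*w + 9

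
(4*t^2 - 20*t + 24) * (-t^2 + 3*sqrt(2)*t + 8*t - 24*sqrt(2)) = -4*t^4 + 12*sqrt(2)*t^3 + 52*t^3 - 156*sqrt(2)*t^2 - 184*t^2 + 192*t + 552*sqrt(2)*t - 576*sqrt(2)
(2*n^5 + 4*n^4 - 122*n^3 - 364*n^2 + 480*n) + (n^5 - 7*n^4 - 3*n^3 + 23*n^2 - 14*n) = 3*n^5 - 3*n^4 - 125*n^3 - 341*n^2 + 466*n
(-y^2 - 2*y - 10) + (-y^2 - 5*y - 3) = -2*y^2 - 7*y - 13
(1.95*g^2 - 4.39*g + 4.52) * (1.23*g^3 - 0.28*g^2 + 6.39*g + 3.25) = 2.3985*g^5 - 5.9457*g^4 + 19.2493*g^3 - 22.9802*g^2 + 14.6153*g + 14.69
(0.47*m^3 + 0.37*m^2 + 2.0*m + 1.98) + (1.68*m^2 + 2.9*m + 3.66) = 0.47*m^3 + 2.05*m^2 + 4.9*m + 5.64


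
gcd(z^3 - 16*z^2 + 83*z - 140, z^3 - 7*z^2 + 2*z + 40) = z^2 - 9*z + 20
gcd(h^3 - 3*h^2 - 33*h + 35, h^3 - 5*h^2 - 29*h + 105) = h^2 - 2*h - 35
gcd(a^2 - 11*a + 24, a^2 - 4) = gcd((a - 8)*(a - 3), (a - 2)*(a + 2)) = 1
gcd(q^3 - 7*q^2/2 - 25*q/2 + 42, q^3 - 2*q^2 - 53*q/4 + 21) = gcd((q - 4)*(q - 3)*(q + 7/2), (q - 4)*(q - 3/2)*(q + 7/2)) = q^2 - q/2 - 14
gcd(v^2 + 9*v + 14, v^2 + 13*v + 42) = v + 7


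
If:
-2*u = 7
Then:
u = -7/2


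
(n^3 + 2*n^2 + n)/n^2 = n + 2 + 1/n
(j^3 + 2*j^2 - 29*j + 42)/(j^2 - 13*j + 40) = (j^3 + 2*j^2 - 29*j + 42)/(j^2 - 13*j + 40)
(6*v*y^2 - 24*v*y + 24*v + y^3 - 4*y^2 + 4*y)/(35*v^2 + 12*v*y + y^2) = (6*v*y^2 - 24*v*y + 24*v + y^3 - 4*y^2 + 4*y)/(35*v^2 + 12*v*y + y^2)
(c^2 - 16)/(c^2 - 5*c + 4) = (c + 4)/(c - 1)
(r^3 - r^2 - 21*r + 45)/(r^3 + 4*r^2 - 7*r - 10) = (r^2 - 6*r + 9)/(r^2 - r - 2)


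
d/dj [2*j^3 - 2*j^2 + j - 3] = 6*j^2 - 4*j + 1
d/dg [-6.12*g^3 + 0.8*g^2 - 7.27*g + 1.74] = -18.36*g^2 + 1.6*g - 7.27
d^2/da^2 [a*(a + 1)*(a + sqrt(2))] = 6*a + 2 + 2*sqrt(2)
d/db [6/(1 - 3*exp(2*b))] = 36*exp(2*b)/(3*exp(2*b) - 1)^2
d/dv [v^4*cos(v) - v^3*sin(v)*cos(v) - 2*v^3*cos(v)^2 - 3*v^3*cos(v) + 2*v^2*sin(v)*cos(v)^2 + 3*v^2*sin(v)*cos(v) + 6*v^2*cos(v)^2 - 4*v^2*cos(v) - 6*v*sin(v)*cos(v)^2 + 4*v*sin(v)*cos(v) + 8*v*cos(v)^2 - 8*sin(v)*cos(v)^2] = -v^4*sin(v) + 3*v^3*sin(v) + 2*v^3*sin(2*v) + 4*v^3*cos(v) - v^3*cos(2*v) + 4*v^2*sin(v) - 15*v^2*sin(2*v)/2 - 17*v^2*cos(v)/2 + 3*v^2*cos(3*v)/2 - 3*v^2 + v*sin(v) - 5*v*sin(2*v) + v*sin(3*v) - 19*v*cos(v)/2 + 10*v*cos(2*v) - 9*v*cos(3*v)/2 + 6*v - 3*sin(v)/2 + 2*sin(2*v) - 3*sin(3*v)/2 - 2*cos(v) + 4*cos(2*v) - 6*cos(3*v) + 4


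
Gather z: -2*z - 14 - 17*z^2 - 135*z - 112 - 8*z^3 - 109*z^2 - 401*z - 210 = -8*z^3 - 126*z^2 - 538*z - 336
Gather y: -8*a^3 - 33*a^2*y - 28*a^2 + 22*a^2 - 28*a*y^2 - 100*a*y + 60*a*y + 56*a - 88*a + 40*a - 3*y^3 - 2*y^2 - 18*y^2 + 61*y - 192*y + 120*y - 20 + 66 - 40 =-8*a^3 - 6*a^2 + 8*a - 3*y^3 + y^2*(-28*a - 20) + y*(-33*a^2 - 40*a - 11) + 6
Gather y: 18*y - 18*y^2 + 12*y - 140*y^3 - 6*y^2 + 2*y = -140*y^3 - 24*y^2 + 32*y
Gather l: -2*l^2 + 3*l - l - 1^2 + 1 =-2*l^2 + 2*l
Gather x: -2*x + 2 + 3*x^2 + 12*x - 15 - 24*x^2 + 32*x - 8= -21*x^2 + 42*x - 21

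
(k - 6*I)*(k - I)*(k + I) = k^3 - 6*I*k^2 + k - 6*I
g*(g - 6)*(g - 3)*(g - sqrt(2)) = g^4 - 9*g^3 - sqrt(2)*g^3 + 9*sqrt(2)*g^2 + 18*g^2 - 18*sqrt(2)*g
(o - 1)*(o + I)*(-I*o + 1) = -I*o^3 + 2*o^2 + I*o^2 - 2*o + I*o - I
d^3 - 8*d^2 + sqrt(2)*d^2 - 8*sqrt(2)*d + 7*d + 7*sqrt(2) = (d - 7)*(d - 1)*(d + sqrt(2))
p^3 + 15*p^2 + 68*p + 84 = (p + 2)*(p + 6)*(p + 7)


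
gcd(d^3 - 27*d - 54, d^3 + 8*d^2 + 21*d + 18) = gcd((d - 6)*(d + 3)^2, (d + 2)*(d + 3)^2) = d^2 + 6*d + 9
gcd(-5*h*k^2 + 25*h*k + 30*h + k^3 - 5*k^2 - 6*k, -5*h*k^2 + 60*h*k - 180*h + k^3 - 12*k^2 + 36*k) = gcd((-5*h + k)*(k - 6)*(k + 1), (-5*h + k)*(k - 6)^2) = 5*h*k - 30*h - k^2 + 6*k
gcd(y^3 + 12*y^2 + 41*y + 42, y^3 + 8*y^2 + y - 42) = y^2 + 10*y + 21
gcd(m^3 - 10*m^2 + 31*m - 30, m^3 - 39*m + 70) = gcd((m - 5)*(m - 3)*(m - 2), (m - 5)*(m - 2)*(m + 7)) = m^2 - 7*m + 10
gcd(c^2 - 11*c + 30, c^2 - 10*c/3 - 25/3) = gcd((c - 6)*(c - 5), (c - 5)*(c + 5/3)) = c - 5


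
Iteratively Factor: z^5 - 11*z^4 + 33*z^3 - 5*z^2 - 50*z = (z + 1)*(z^4 - 12*z^3 + 45*z^2 - 50*z) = z*(z + 1)*(z^3 - 12*z^2 + 45*z - 50) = z*(z - 5)*(z + 1)*(z^2 - 7*z + 10) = z*(z - 5)*(z - 2)*(z + 1)*(z - 5)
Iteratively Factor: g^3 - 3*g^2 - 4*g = (g)*(g^2 - 3*g - 4) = g*(g + 1)*(g - 4)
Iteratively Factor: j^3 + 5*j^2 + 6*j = (j + 3)*(j^2 + 2*j) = j*(j + 3)*(j + 2)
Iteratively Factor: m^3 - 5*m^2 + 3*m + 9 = (m - 3)*(m^2 - 2*m - 3) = (m - 3)*(m + 1)*(m - 3)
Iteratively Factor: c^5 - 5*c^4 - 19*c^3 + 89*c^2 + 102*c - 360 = (c - 5)*(c^4 - 19*c^2 - 6*c + 72) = (c - 5)*(c - 2)*(c^3 + 2*c^2 - 15*c - 36) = (c - 5)*(c - 2)*(c + 3)*(c^2 - c - 12) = (c - 5)*(c - 4)*(c - 2)*(c + 3)*(c + 3)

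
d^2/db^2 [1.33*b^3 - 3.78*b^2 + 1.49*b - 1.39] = 7.98*b - 7.56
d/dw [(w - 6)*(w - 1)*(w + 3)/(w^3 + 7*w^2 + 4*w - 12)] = (11*w^2 + 60*w + 108)/(w^4 + 16*w^3 + 88*w^2 + 192*w + 144)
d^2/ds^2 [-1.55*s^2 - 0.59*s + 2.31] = -3.10000000000000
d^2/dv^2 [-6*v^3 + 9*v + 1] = -36*v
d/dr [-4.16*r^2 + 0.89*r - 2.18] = 0.89 - 8.32*r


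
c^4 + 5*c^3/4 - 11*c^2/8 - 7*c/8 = c*(c - 1)*(c + 1/2)*(c + 7/4)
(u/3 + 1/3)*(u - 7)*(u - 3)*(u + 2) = u^4/3 - 7*u^3/3 - 7*u^2/3 + 43*u/3 + 14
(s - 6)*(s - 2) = s^2 - 8*s + 12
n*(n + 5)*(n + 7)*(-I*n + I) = -I*n^4 - 11*I*n^3 - 23*I*n^2 + 35*I*n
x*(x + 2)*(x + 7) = x^3 + 9*x^2 + 14*x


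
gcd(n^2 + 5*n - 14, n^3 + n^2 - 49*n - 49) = n + 7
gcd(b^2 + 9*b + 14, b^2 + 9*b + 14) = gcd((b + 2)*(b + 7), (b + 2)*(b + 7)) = b^2 + 9*b + 14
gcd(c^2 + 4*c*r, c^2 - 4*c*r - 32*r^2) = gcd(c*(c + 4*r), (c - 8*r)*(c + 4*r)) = c + 4*r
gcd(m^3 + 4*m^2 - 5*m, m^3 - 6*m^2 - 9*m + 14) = m - 1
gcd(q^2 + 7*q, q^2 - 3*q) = q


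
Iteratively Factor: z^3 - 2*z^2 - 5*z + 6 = (z - 1)*(z^2 - z - 6) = (z - 1)*(z + 2)*(z - 3)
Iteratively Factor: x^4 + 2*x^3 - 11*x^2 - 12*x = (x + 1)*(x^3 + x^2 - 12*x) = (x + 1)*(x + 4)*(x^2 - 3*x) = x*(x + 1)*(x + 4)*(x - 3)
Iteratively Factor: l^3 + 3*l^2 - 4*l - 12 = (l + 2)*(l^2 + l - 6) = (l - 2)*(l + 2)*(l + 3)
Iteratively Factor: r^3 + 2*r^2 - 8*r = (r)*(r^2 + 2*r - 8) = r*(r - 2)*(r + 4)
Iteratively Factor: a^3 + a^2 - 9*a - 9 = (a + 3)*(a^2 - 2*a - 3) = (a + 1)*(a + 3)*(a - 3)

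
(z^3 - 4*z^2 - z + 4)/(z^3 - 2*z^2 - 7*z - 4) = (z - 1)/(z + 1)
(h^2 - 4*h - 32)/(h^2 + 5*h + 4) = (h - 8)/(h + 1)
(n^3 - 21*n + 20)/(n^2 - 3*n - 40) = (n^2 - 5*n + 4)/(n - 8)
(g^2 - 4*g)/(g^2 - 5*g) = (g - 4)/(g - 5)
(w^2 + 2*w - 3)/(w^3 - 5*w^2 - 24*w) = (w - 1)/(w*(w - 8))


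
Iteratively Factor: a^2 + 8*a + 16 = (a + 4)*(a + 4)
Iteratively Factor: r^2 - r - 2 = (r - 2)*(r + 1)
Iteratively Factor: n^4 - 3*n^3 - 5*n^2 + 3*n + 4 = (n + 1)*(n^3 - 4*n^2 - n + 4) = (n - 1)*(n + 1)*(n^2 - 3*n - 4) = (n - 4)*(n - 1)*(n + 1)*(n + 1)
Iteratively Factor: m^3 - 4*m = (m - 2)*(m^2 + 2*m) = (m - 2)*(m + 2)*(m)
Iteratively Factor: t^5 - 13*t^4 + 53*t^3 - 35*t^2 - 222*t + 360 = (t - 3)*(t^4 - 10*t^3 + 23*t^2 + 34*t - 120) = (t - 5)*(t - 3)*(t^3 - 5*t^2 - 2*t + 24) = (t - 5)*(t - 3)^2*(t^2 - 2*t - 8) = (t - 5)*(t - 4)*(t - 3)^2*(t + 2)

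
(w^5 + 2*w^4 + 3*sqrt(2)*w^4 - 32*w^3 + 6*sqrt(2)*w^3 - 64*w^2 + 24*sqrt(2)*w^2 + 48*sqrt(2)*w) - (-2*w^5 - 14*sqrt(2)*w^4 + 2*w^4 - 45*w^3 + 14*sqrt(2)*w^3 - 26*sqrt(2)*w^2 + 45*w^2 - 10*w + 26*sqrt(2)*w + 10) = 3*w^5 + 17*sqrt(2)*w^4 - 8*sqrt(2)*w^3 + 13*w^3 - 109*w^2 + 50*sqrt(2)*w^2 + 10*w + 22*sqrt(2)*w - 10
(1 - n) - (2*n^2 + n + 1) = -2*n^2 - 2*n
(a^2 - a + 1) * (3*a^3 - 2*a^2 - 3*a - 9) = 3*a^5 - 5*a^4 + 2*a^3 - 8*a^2 + 6*a - 9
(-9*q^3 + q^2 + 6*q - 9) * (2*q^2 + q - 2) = -18*q^5 - 7*q^4 + 31*q^3 - 14*q^2 - 21*q + 18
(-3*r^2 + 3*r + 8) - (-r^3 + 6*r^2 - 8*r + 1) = r^3 - 9*r^2 + 11*r + 7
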